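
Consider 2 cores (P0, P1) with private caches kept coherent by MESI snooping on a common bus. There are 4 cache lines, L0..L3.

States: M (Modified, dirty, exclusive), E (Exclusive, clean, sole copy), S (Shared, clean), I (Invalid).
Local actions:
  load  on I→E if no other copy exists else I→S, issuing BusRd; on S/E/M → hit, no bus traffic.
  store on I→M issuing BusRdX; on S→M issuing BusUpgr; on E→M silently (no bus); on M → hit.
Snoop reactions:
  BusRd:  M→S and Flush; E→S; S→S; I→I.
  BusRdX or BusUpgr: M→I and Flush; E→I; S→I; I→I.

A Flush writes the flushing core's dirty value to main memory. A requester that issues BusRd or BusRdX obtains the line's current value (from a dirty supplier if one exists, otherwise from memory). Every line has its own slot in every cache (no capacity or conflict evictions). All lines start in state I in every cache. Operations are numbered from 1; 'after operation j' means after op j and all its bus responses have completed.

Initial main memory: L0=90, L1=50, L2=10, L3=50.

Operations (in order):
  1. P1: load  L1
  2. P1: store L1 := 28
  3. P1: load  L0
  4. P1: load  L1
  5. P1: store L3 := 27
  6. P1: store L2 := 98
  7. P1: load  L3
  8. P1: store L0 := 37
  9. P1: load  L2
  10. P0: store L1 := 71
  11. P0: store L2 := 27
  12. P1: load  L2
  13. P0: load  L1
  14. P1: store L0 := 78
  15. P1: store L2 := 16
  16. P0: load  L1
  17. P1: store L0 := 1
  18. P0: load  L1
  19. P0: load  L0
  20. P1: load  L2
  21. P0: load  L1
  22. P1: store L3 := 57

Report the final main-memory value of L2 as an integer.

  op1 P1: load  L1 → I/E on L1; bus BusRd; mem=50
  op2 P1: store L1 := 28 → I/M on L1; bus (none); mem=50
  op3 P1: load  L0 → I/E on L0; bus BusRd; mem=90
  op4 P1: load  L1 → I/M on L1; bus (none); mem=50
  op5 P1: store L3 := 27 → I/M on L3; bus BusRdX; mem=50
  op6 P1: store L2 := 98 → I/M on L2; bus BusRdX; mem=10
  op7 P1: load  L3 → I/M on L3; bus (none); mem=50
  op8 P1: store L0 := 37 → I/M on L0; bus (none); mem=90
  op9 P1: load  L2 → I/M on L2; bus (none); mem=10
  op10 P0: store L1 := 71 → M/I on L1; bus BusRdX Flush; mem=28
  op11 P0: store L2 := 27 → M/I on L2; bus BusRdX Flush; mem=98
  op12 P1: load  L2 → S/S on L2; bus BusRd Flush; mem=27
  op13 P0: load  L1 → M/I on L1; bus (none); mem=28
  op14 P1: store L0 := 78 → I/M on L0; bus (none); mem=90
  op15 P1: store L2 := 16 → I/M on L2; bus BusUpgr; mem=27
  op16 P0: load  L1 → M/I on L1; bus (none); mem=28
  op17 P1: store L0 := 1 → I/M on L0; bus (none); mem=90
  op18 P0: load  L1 → M/I on L1; bus (none); mem=28
  op19 P0: load  L0 → S/S on L0; bus BusRd Flush; mem=1
  op20 P1: load  L2 → I/M on L2; bus (none); mem=27
  op21 P0: load  L1 → M/I on L1; bus (none); mem=28
  op22 P1: store L3 := 57 → I/M on L3; bus (none); mem=50

memory[L2] = 27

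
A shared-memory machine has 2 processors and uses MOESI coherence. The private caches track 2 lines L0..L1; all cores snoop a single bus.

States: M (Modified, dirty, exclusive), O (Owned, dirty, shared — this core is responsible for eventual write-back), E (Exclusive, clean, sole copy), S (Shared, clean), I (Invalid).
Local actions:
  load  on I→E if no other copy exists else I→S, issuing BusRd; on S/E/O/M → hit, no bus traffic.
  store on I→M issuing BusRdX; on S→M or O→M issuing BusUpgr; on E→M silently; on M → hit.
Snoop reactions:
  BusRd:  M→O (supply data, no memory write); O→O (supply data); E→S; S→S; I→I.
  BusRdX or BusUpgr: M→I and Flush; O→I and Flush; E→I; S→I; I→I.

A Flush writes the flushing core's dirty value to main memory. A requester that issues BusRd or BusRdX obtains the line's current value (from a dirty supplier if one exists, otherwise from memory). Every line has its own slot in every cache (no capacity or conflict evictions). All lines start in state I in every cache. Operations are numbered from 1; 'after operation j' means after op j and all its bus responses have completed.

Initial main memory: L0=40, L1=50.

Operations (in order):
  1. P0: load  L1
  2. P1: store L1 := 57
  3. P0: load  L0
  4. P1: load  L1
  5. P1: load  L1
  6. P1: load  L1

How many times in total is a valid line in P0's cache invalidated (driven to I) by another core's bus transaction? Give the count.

[1] P0: load  L1 | P0:E(50), P1:I | bus: BusRd
[2] P1: store L1 := 57 | P0:I, P1:M(57) | bus: BusRdX
[3] P0: load  L0 | P0:E(40), P1:I | bus: BusRd
[4] P1: load  L1 | P0:I, P1:M(57) | bus: none
[5] P1: load  L1 | P0:I, P1:M(57) | bus: none
[6] P1: load  L1 | P0:I, P1:M(57) | bus: none

invalidations = 1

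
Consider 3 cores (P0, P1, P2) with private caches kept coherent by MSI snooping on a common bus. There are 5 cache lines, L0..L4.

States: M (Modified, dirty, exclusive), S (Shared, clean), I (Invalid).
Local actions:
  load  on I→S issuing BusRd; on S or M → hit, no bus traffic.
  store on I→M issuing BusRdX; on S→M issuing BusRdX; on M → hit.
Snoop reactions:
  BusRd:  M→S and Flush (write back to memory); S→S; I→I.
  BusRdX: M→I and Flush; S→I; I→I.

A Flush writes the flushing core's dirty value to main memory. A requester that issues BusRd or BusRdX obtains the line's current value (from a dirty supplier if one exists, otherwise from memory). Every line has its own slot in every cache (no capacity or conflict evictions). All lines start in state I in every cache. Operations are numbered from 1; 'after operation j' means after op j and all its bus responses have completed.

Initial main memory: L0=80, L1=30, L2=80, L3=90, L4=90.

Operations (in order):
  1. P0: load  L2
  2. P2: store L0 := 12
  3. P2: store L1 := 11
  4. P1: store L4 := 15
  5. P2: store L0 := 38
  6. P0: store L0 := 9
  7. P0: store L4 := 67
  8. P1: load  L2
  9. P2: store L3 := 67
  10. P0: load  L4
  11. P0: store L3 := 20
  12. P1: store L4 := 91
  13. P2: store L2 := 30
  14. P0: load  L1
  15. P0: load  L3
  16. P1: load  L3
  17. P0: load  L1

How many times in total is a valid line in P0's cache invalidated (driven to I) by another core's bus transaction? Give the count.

invalidations = 2

[1] P0: load  L2 | P0:S(80), P1:I, P2:I | bus: BusRd
[2] P2: store L0 := 12 | P0:I, P1:I, P2:M(12) | bus: BusRdX
[3] P2: store L1 := 11 | P0:I, P1:I, P2:M(11) | bus: BusRdX
[4] P1: store L4 := 15 | P0:I, P1:M(15), P2:I | bus: BusRdX
[5] P2: store L0 := 38 | P0:I, P1:I, P2:M(38) | bus: none
[6] P0: store L0 := 9 | P0:M(9), P1:I, P2:I | bus: BusRdX,Flush
[7] P0: store L4 := 67 | P0:M(67), P1:I, P2:I | bus: BusRdX,Flush
[8] P1: load  L2 | P0:S(80), P1:S(80), P2:I | bus: BusRd
[9] P2: store L3 := 67 | P0:I, P1:I, P2:M(67) | bus: BusRdX
[10] P0: load  L4 | P0:M(67), P1:I, P2:I | bus: none
[11] P0: store L3 := 20 | P0:M(20), P1:I, P2:I | bus: BusRdX,Flush
[12] P1: store L4 := 91 | P0:I, P1:M(91), P2:I | bus: BusRdX,Flush
[13] P2: store L2 := 30 | P0:I, P1:I, P2:M(30) | bus: BusRdX
[14] P0: load  L1 | P0:S(11), P1:I, P2:S(11) | bus: BusRd,Flush
[15] P0: load  L3 | P0:M(20), P1:I, P2:I | bus: none
[16] P1: load  L3 | P0:S(20), P1:S(20), P2:I | bus: BusRd,Flush
[17] P0: load  L1 | P0:S(11), P1:I, P2:S(11) | bus: none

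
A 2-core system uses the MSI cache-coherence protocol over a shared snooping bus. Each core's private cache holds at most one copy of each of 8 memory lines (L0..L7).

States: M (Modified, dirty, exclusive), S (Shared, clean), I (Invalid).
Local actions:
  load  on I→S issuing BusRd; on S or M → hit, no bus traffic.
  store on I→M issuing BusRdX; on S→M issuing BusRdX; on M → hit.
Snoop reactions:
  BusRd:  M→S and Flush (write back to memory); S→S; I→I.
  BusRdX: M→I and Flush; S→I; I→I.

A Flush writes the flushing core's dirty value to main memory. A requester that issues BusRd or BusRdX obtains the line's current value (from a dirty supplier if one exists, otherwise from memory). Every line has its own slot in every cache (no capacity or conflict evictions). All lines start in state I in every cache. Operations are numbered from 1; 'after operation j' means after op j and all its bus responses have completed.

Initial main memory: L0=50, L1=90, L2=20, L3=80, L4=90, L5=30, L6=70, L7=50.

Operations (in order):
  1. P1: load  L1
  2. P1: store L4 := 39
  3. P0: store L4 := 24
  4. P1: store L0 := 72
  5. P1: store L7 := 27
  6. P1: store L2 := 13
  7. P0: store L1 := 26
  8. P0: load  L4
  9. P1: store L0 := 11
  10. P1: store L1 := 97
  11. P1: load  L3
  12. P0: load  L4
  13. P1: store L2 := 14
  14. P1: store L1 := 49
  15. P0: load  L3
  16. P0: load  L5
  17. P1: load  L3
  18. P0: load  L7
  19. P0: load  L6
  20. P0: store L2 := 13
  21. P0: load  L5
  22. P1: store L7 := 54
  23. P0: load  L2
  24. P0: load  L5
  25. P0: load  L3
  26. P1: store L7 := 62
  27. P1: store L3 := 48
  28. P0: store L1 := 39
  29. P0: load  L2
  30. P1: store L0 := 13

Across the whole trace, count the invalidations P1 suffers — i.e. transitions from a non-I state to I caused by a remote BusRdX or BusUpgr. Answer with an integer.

invalidations = 4

  op1 P1: load  L1 → I/S on L1; bus BusRd; mem=90
  op2 P1: store L4 := 39 → I/M on L4; bus BusRdX; mem=90
  op3 P0: store L4 := 24 → M/I on L4; bus BusRdX Flush; mem=39
  op4 P1: store L0 := 72 → I/M on L0; bus BusRdX; mem=50
  op5 P1: store L7 := 27 → I/M on L7; bus BusRdX; mem=50
  op6 P1: store L2 := 13 → I/M on L2; bus BusRdX; mem=20
  op7 P0: store L1 := 26 → M/I on L1; bus BusRdX; mem=90
  op8 P0: load  L4 → M/I on L4; bus (none); mem=39
  op9 P1: store L0 := 11 → I/M on L0; bus (none); mem=50
  op10 P1: store L1 := 97 → I/M on L1; bus BusRdX Flush; mem=26
  op11 P1: load  L3 → I/S on L3; bus BusRd; mem=80
  op12 P0: load  L4 → M/I on L4; bus (none); mem=39
  op13 P1: store L2 := 14 → I/M on L2; bus (none); mem=20
  op14 P1: store L1 := 49 → I/M on L1; bus (none); mem=26
  op15 P0: load  L3 → S/S on L3; bus BusRd; mem=80
  op16 P0: load  L5 → S/I on L5; bus BusRd; mem=30
  op17 P1: load  L3 → S/S on L3; bus (none); mem=80
  op18 P0: load  L7 → S/S on L7; bus BusRd Flush; mem=27
  op19 P0: load  L6 → S/I on L6; bus BusRd; mem=70
  op20 P0: store L2 := 13 → M/I on L2; bus BusRdX Flush; mem=14
  op21 P0: load  L5 → S/I on L5; bus (none); mem=30
  op22 P1: store L7 := 54 → I/M on L7; bus BusRdX; mem=27
  op23 P0: load  L2 → M/I on L2; bus (none); mem=14
  op24 P0: load  L5 → S/I on L5; bus (none); mem=30
  op25 P0: load  L3 → S/S on L3; bus (none); mem=80
  op26 P1: store L7 := 62 → I/M on L7; bus (none); mem=27
  op27 P1: store L3 := 48 → I/M on L3; bus BusRdX; mem=80
  op28 P0: store L1 := 39 → M/I on L1; bus BusRdX Flush; mem=49
  op29 P0: load  L2 → M/I on L2; bus (none); mem=14
  op30 P1: store L0 := 13 → I/M on L0; bus (none); mem=50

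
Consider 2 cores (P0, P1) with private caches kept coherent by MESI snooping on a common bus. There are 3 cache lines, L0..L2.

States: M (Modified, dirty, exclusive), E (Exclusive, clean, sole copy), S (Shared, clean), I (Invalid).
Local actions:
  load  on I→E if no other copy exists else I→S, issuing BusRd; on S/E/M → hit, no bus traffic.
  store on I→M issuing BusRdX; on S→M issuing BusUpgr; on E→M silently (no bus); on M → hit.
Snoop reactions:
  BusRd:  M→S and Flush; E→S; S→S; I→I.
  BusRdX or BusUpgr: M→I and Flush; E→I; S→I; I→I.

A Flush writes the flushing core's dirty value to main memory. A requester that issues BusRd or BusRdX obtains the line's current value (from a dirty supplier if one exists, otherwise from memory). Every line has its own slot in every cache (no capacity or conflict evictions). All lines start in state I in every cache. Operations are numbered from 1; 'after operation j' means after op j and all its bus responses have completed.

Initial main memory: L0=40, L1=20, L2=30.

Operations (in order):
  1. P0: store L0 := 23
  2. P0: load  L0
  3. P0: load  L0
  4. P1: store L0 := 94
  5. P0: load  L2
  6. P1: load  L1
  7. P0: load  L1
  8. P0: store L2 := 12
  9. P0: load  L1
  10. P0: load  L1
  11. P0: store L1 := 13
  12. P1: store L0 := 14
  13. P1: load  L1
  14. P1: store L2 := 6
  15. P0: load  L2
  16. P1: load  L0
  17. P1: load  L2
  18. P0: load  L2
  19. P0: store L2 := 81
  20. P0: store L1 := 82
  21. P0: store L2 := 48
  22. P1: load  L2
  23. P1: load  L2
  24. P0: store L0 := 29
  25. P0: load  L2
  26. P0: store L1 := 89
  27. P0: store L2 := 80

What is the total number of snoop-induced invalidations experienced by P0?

invalidations = 2

[1] P0: store L0 := 23 | P0:M(23), P1:I | bus: BusRdX
[2] P0: load  L0 | P0:M(23), P1:I | bus: none
[3] P0: load  L0 | P0:M(23), P1:I | bus: none
[4] P1: store L0 := 94 | P0:I, P1:M(94) | bus: BusRdX,Flush
[5] P0: load  L2 | P0:E(30), P1:I | bus: BusRd
[6] P1: load  L1 | P0:I, P1:E(20) | bus: BusRd
[7] P0: load  L1 | P0:S(20), P1:S(20) | bus: BusRd
[8] P0: store L2 := 12 | P0:M(12), P1:I | bus: none
[9] P0: load  L1 | P0:S(20), P1:S(20) | bus: none
[10] P0: load  L1 | P0:S(20), P1:S(20) | bus: none
[11] P0: store L1 := 13 | P0:M(13), P1:I | bus: BusUpgr
[12] P1: store L0 := 14 | P0:I, P1:M(14) | bus: none
[13] P1: load  L1 | P0:S(13), P1:S(13) | bus: BusRd,Flush
[14] P1: store L2 := 6 | P0:I, P1:M(6) | bus: BusRdX,Flush
[15] P0: load  L2 | P0:S(6), P1:S(6) | bus: BusRd,Flush
[16] P1: load  L0 | P0:I, P1:M(14) | bus: none
[17] P1: load  L2 | P0:S(6), P1:S(6) | bus: none
[18] P0: load  L2 | P0:S(6), P1:S(6) | bus: none
[19] P0: store L2 := 81 | P0:M(81), P1:I | bus: BusUpgr
[20] P0: store L1 := 82 | P0:M(82), P1:I | bus: BusUpgr
[21] P0: store L2 := 48 | P0:M(48), P1:I | bus: none
[22] P1: load  L2 | P0:S(48), P1:S(48) | bus: BusRd,Flush
[23] P1: load  L2 | P0:S(48), P1:S(48) | bus: none
[24] P0: store L0 := 29 | P0:M(29), P1:I | bus: BusRdX,Flush
[25] P0: load  L2 | P0:S(48), P1:S(48) | bus: none
[26] P0: store L1 := 89 | P0:M(89), P1:I | bus: none
[27] P0: store L2 := 80 | P0:M(80), P1:I | bus: BusUpgr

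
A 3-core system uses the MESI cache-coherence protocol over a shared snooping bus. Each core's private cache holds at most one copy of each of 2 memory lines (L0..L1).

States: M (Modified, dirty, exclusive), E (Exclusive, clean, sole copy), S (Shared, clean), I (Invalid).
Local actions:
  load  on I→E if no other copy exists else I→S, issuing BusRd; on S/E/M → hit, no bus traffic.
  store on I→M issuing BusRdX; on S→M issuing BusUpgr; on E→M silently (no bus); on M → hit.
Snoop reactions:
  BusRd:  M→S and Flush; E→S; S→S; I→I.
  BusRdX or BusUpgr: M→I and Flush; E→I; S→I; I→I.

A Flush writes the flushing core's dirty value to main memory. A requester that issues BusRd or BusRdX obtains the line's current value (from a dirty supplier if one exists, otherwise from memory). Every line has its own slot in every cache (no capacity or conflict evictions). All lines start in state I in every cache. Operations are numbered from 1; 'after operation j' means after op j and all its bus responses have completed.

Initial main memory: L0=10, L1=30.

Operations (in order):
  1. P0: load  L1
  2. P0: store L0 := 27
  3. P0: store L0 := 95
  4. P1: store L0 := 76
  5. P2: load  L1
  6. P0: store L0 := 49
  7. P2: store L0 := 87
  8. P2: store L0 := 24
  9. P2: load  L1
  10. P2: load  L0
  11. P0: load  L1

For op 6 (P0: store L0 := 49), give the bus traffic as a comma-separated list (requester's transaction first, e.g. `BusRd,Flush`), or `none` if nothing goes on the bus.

  op1 P0: load  L1 → E/I/I on L1; bus BusRd; mem=30
  op2 P0: store L0 := 27 → M/I/I on L0; bus BusRdX; mem=10
  op3 P0: store L0 := 95 → M/I/I on L0; bus (none); mem=10
  op4 P1: store L0 := 76 → I/M/I on L0; bus BusRdX Flush; mem=95
  op5 P2: load  L1 → S/I/S on L1; bus BusRd; mem=30
  op6 P0: store L0 := 49 → M/I/I on L0; bus BusRdX Flush; mem=76
  op7 P2: store L0 := 87 → I/I/M on L0; bus BusRdX Flush; mem=49
  op8 P2: store L0 := 24 → I/I/M on L0; bus (none); mem=49
  op9 P2: load  L1 → S/I/S on L1; bus (none); mem=30
  op10 P2: load  L0 → I/I/M on L0; bus (none); mem=49
  op11 P0: load  L1 → S/I/S on L1; bus (none); mem=30

bus = BusRdX,Flush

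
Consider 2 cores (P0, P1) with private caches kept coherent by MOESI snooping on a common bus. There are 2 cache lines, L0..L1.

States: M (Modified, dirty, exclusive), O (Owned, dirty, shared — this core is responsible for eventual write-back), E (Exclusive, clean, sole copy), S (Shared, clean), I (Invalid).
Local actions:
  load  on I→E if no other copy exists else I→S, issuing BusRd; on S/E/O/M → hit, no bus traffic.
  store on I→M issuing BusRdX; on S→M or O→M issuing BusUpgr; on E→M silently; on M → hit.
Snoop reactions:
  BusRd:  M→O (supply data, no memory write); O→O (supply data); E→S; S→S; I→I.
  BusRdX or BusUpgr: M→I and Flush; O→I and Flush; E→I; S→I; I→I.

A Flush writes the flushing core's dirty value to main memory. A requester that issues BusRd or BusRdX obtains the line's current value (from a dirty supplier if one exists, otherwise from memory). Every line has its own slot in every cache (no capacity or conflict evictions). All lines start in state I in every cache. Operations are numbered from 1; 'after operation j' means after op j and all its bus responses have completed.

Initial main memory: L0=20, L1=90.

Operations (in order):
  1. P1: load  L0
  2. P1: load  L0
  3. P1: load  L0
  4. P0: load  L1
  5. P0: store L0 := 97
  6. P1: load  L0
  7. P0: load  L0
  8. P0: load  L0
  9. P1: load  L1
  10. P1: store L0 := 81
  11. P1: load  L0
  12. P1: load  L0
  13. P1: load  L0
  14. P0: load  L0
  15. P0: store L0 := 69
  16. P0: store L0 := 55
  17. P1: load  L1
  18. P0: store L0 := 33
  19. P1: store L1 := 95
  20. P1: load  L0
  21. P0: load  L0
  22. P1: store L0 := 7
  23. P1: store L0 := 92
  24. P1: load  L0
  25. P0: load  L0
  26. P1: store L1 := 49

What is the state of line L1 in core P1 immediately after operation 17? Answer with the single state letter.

step 1: P1: load  L0  ⟶  IE  (L0)  txn=BusRd  M[L0]=20
step 2: P1: load  L0  ⟶  IE  (L0)  txn=∅  M[L0]=20
step 3: P1: load  L0  ⟶  IE  (L0)  txn=∅  M[L0]=20
step 4: P0: load  L1  ⟶  EI  (L1)  txn=BusRd  M[L1]=90
step 5: P0: store L0 := 97  ⟶  MI  (L0)  txn=BusRdX  M[L0]=20
step 6: P1: load  L0  ⟶  OS  (L0)  txn=BusRd  M[L0]=20
step 7: P0: load  L0  ⟶  OS  (L0)  txn=∅  M[L0]=20
step 8: P0: load  L0  ⟶  OS  (L0)  txn=∅  M[L0]=20
step 9: P1: load  L1  ⟶  SS  (L1)  txn=BusRd  M[L1]=90
step 10: P1: store L0 := 81  ⟶  IM  (L0)  txn=BusUpgr+Flush  M[L0]=97
step 11: P1: load  L0  ⟶  IM  (L0)  txn=∅  M[L0]=97
step 12: P1: load  L0  ⟶  IM  (L0)  txn=∅  M[L0]=97
step 13: P1: load  L0  ⟶  IM  (L0)  txn=∅  M[L0]=97
step 14: P0: load  L0  ⟶  SO  (L0)  txn=BusRd  M[L0]=97
step 15: P0: store L0 := 69  ⟶  MI  (L0)  txn=BusUpgr+Flush  M[L0]=81
step 16: P0: store L0 := 55  ⟶  MI  (L0)  txn=∅  M[L0]=81
step 17: P1: load  L1  ⟶  SS  (L1)  txn=∅  M[L1]=90
step 18: P0: store L0 := 33  ⟶  MI  (L0)  txn=∅  M[L0]=81
step 19: P1: store L1 := 95  ⟶  IM  (L1)  txn=BusUpgr  M[L1]=90
step 20: P1: load  L0  ⟶  OS  (L0)  txn=BusRd  M[L0]=81
step 21: P0: load  L0  ⟶  OS  (L0)  txn=∅  M[L0]=81
step 22: P1: store L0 := 7  ⟶  IM  (L0)  txn=BusUpgr+Flush  M[L0]=33
step 23: P1: store L0 := 92  ⟶  IM  (L0)  txn=∅  M[L0]=33
step 24: P1: load  L0  ⟶  IM  (L0)  txn=∅  M[L0]=33
step 25: P0: load  L0  ⟶  SO  (L0)  txn=BusRd  M[L0]=33
step 26: P1: store L1 := 49  ⟶  IM  (L1)  txn=∅  M[L1]=90

state = S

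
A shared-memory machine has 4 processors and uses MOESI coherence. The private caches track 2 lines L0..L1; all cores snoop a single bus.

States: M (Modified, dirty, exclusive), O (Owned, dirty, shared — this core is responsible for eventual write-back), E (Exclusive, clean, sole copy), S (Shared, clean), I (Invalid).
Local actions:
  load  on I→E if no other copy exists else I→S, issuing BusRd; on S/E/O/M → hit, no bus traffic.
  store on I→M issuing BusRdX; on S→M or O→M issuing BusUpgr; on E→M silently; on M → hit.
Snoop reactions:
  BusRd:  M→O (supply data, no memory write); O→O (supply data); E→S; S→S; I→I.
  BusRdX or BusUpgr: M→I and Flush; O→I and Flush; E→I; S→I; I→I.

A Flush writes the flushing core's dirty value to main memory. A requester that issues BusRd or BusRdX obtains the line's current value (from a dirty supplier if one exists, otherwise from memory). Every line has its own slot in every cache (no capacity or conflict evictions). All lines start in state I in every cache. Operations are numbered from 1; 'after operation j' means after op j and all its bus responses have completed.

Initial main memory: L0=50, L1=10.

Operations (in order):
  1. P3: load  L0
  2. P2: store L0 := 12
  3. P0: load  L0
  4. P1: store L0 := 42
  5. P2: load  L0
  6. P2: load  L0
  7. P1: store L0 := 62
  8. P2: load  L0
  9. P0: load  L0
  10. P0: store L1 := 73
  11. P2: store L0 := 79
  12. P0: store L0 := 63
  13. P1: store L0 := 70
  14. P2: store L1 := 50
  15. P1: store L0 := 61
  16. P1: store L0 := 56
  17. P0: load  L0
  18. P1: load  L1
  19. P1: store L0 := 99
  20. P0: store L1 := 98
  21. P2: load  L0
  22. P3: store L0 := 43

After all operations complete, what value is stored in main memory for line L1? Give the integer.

[1] P3: load  L0 | P0:I, P1:I, P2:I, P3:E(50) | bus: BusRd
[2] P2: store L0 := 12 | P0:I, P1:I, P2:M(12), P3:I | bus: BusRdX
[3] P0: load  L0 | P0:S(12), P1:I, P2:O(12), P3:I | bus: BusRd
[4] P1: store L0 := 42 | P0:I, P1:M(42), P2:I, P3:I | bus: BusRdX,Flush
[5] P2: load  L0 | P0:I, P1:O(42), P2:S(42), P3:I | bus: BusRd
[6] P2: load  L0 | P0:I, P1:O(42), P2:S(42), P3:I | bus: none
[7] P1: store L0 := 62 | P0:I, P1:M(62), P2:I, P3:I | bus: BusUpgr
[8] P2: load  L0 | P0:I, P1:O(62), P2:S(62), P3:I | bus: BusRd
[9] P0: load  L0 | P0:S(62), P1:O(62), P2:S(62), P3:I | bus: BusRd
[10] P0: store L1 := 73 | P0:M(73), P1:I, P2:I, P3:I | bus: BusRdX
[11] P2: store L0 := 79 | P0:I, P1:I, P2:M(79), P3:I | bus: BusUpgr,Flush
[12] P0: store L0 := 63 | P0:M(63), P1:I, P2:I, P3:I | bus: BusRdX,Flush
[13] P1: store L0 := 70 | P0:I, P1:M(70), P2:I, P3:I | bus: BusRdX,Flush
[14] P2: store L1 := 50 | P0:I, P1:I, P2:M(50), P3:I | bus: BusRdX,Flush
[15] P1: store L0 := 61 | P0:I, P1:M(61), P2:I, P3:I | bus: none
[16] P1: store L0 := 56 | P0:I, P1:M(56), P2:I, P3:I | bus: none
[17] P0: load  L0 | P0:S(56), P1:O(56), P2:I, P3:I | bus: BusRd
[18] P1: load  L1 | P0:I, P1:S(50), P2:O(50), P3:I | bus: BusRd
[19] P1: store L0 := 99 | P0:I, P1:M(99), P2:I, P3:I | bus: BusUpgr
[20] P0: store L1 := 98 | P0:M(98), P1:I, P2:I, P3:I | bus: BusRdX,Flush
[21] P2: load  L0 | P0:I, P1:O(99), P2:S(99), P3:I | bus: BusRd
[22] P3: store L0 := 43 | P0:I, P1:I, P2:I, P3:M(43) | bus: BusRdX,Flush

memory[L1] = 50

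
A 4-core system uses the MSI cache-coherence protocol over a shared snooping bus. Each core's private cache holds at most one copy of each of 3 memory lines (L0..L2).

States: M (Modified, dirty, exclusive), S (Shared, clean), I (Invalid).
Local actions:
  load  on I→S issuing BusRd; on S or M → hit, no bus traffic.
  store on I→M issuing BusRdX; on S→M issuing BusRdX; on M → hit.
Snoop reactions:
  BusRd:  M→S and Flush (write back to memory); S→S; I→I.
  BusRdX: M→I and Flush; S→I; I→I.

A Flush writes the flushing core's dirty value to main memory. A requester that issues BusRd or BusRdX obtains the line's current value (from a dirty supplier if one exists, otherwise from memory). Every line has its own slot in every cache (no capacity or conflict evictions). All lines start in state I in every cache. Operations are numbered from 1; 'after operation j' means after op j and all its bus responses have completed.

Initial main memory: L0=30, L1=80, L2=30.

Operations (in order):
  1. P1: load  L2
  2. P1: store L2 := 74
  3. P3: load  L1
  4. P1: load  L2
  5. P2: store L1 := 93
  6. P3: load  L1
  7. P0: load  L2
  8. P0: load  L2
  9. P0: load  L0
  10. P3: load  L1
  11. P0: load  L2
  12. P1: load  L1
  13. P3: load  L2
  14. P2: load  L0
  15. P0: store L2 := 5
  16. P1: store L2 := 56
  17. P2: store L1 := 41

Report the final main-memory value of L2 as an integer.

memory[L2] = 5

[1] P1: load  L2 | P0:I, P1:S(30), P2:I, P3:I | bus: BusRd
[2] P1: store L2 := 74 | P0:I, P1:M(74), P2:I, P3:I | bus: BusRdX
[3] P3: load  L1 | P0:I, P1:I, P2:I, P3:S(80) | bus: BusRd
[4] P1: load  L2 | P0:I, P1:M(74), P2:I, P3:I | bus: none
[5] P2: store L1 := 93 | P0:I, P1:I, P2:M(93), P3:I | bus: BusRdX
[6] P3: load  L1 | P0:I, P1:I, P2:S(93), P3:S(93) | bus: BusRd,Flush
[7] P0: load  L2 | P0:S(74), P1:S(74), P2:I, P3:I | bus: BusRd,Flush
[8] P0: load  L2 | P0:S(74), P1:S(74), P2:I, P3:I | bus: none
[9] P0: load  L0 | P0:S(30), P1:I, P2:I, P3:I | bus: BusRd
[10] P3: load  L1 | P0:I, P1:I, P2:S(93), P3:S(93) | bus: none
[11] P0: load  L2 | P0:S(74), P1:S(74), P2:I, P3:I | bus: none
[12] P1: load  L1 | P0:I, P1:S(93), P2:S(93), P3:S(93) | bus: BusRd
[13] P3: load  L2 | P0:S(74), P1:S(74), P2:I, P3:S(74) | bus: BusRd
[14] P2: load  L0 | P0:S(30), P1:I, P2:S(30), P3:I | bus: BusRd
[15] P0: store L2 := 5 | P0:M(5), P1:I, P2:I, P3:I | bus: BusRdX
[16] P1: store L2 := 56 | P0:I, P1:M(56), P2:I, P3:I | bus: BusRdX,Flush
[17] P2: store L1 := 41 | P0:I, P1:I, P2:M(41), P3:I | bus: BusRdX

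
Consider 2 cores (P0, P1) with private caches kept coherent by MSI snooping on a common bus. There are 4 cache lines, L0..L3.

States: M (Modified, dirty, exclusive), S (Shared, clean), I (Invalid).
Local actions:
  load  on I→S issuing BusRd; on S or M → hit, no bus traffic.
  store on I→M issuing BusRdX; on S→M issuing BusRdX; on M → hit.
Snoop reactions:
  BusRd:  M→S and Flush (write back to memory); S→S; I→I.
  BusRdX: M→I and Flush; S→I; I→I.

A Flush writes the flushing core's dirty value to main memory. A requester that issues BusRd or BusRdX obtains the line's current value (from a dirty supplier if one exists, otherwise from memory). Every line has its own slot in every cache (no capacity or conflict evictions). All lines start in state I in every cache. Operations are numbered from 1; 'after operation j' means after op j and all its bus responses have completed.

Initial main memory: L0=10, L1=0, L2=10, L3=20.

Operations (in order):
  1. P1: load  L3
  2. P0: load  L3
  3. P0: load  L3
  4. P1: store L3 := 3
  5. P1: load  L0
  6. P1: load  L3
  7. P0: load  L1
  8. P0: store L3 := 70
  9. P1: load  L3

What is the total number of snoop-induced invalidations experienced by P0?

[1] P1: load  L3 | P0:I, P1:S(20) | bus: BusRd
[2] P0: load  L3 | P0:S(20), P1:S(20) | bus: BusRd
[3] P0: load  L3 | P0:S(20), P1:S(20) | bus: none
[4] P1: store L3 := 3 | P0:I, P1:M(3) | bus: BusRdX
[5] P1: load  L0 | P0:I, P1:S(10) | bus: BusRd
[6] P1: load  L3 | P0:I, P1:M(3) | bus: none
[7] P0: load  L1 | P0:S(0), P1:I | bus: BusRd
[8] P0: store L3 := 70 | P0:M(70), P1:I | bus: BusRdX,Flush
[9] P1: load  L3 | P0:S(70), P1:S(70) | bus: BusRd,Flush

invalidations = 1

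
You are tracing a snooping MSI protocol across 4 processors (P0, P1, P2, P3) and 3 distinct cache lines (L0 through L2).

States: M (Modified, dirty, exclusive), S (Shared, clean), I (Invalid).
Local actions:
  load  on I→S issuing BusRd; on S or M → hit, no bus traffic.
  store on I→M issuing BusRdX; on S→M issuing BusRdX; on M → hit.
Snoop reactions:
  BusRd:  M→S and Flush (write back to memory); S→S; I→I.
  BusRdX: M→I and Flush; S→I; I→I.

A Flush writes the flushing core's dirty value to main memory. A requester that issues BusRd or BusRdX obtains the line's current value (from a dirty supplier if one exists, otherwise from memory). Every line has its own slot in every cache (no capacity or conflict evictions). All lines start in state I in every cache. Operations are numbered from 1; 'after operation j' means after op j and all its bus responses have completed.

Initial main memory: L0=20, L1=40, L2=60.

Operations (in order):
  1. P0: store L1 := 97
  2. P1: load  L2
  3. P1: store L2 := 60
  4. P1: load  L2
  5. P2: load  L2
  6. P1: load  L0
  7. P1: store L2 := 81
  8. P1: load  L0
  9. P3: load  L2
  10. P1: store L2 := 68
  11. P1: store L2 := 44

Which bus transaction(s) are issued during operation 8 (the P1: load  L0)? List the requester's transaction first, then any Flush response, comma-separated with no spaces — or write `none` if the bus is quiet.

bus = none

[1] P0: store L1 := 97 | P0:M(97), P1:I, P2:I, P3:I | bus: BusRdX
[2] P1: load  L2 | P0:I, P1:S(60), P2:I, P3:I | bus: BusRd
[3] P1: store L2 := 60 | P0:I, P1:M(60), P2:I, P3:I | bus: BusRdX
[4] P1: load  L2 | P0:I, P1:M(60), P2:I, P3:I | bus: none
[5] P2: load  L2 | P0:I, P1:S(60), P2:S(60), P3:I | bus: BusRd,Flush
[6] P1: load  L0 | P0:I, P1:S(20), P2:I, P3:I | bus: BusRd
[7] P1: store L2 := 81 | P0:I, P1:M(81), P2:I, P3:I | bus: BusRdX
[8] P1: load  L0 | P0:I, P1:S(20), P2:I, P3:I | bus: none
[9] P3: load  L2 | P0:I, P1:S(81), P2:I, P3:S(81) | bus: BusRd,Flush
[10] P1: store L2 := 68 | P0:I, P1:M(68), P2:I, P3:I | bus: BusRdX
[11] P1: store L2 := 44 | P0:I, P1:M(44), P2:I, P3:I | bus: none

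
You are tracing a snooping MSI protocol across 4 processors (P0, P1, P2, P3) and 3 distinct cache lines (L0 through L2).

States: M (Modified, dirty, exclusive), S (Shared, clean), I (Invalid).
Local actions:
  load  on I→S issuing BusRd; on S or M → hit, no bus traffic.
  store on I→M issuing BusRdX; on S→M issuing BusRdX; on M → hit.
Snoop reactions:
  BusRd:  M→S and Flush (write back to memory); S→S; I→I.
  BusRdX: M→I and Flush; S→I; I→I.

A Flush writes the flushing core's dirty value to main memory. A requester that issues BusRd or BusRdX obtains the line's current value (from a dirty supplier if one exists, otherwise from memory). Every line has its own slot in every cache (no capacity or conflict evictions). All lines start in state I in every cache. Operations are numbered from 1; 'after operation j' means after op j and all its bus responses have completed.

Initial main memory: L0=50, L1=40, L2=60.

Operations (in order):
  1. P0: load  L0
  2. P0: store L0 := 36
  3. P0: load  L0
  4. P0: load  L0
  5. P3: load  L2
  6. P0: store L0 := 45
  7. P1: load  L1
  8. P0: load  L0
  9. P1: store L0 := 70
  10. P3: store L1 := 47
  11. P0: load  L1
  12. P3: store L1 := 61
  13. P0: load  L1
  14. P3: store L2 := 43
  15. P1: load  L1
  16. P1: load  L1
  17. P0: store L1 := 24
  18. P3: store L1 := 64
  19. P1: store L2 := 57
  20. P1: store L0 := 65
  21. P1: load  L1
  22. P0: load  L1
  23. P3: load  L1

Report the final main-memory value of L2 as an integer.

[1] P0: load  L0 | P0:S(50), P1:I, P2:I, P3:I | bus: BusRd
[2] P0: store L0 := 36 | P0:M(36), P1:I, P2:I, P3:I | bus: BusRdX
[3] P0: load  L0 | P0:M(36), P1:I, P2:I, P3:I | bus: none
[4] P0: load  L0 | P0:M(36), P1:I, P2:I, P3:I | bus: none
[5] P3: load  L2 | P0:I, P1:I, P2:I, P3:S(60) | bus: BusRd
[6] P0: store L0 := 45 | P0:M(45), P1:I, P2:I, P3:I | bus: none
[7] P1: load  L1 | P0:I, P1:S(40), P2:I, P3:I | bus: BusRd
[8] P0: load  L0 | P0:M(45), P1:I, P2:I, P3:I | bus: none
[9] P1: store L0 := 70 | P0:I, P1:M(70), P2:I, P3:I | bus: BusRdX,Flush
[10] P3: store L1 := 47 | P0:I, P1:I, P2:I, P3:M(47) | bus: BusRdX
[11] P0: load  L1 | P0:S(47), P1:I, P2:I, P3:S(47) | bus: BusRd,Flush
[12] P3: store L1 := 61 | P0:I, P1:I, P2:I, P3:M(61) | bus: BusRdX
[13] P0: load  L1 | P0:S(61), P1:I, P2:I, P3:S(61) | bus: BusRd,Flush
[14] P3: store L2 := 43 | P0:I, P1:I, P2:I, P3:M(43) | bus: BusRdX
[15] P1: load  L1 | P0:S(61), P1:S(61), P2:I, P3:S(61) | bus: BusRd
[16] P1: load  L1 | P0:S(61), P1:S(61), P2:I, P3:S(61) | bus: none
[17] P0: store L1 := 24 | P0:M(24), P1:I, P2:I, P3:I | bus: BusRdX
[18] P3: store L1 := 64 | P0:I, P1:I, P2:I, P3:M(64) | bus: BusRdX,Flush
[19] P1: store L2 := 57 | P0:I, P1:M(57), P2:I, P3:I | bus: BusRdX,Flush
[20] P1: store L0 := 65 | P0:I, P1:M(65), P2:I, P3:I | bus: none
[21] P1: load  L1 | P0:I, P1:S(64), P2:I, P3:S(64) | bus: BusRd,Flush
[22] P0: load  L1 | P0:S(64), P1:S(64), P2:I, P3:S(64) | bus: BusRd
[23] P3: load  L1 | P0:S(64), P1:S(64), P2:I, P3:S(64) | bus: none

memory[L2] = 43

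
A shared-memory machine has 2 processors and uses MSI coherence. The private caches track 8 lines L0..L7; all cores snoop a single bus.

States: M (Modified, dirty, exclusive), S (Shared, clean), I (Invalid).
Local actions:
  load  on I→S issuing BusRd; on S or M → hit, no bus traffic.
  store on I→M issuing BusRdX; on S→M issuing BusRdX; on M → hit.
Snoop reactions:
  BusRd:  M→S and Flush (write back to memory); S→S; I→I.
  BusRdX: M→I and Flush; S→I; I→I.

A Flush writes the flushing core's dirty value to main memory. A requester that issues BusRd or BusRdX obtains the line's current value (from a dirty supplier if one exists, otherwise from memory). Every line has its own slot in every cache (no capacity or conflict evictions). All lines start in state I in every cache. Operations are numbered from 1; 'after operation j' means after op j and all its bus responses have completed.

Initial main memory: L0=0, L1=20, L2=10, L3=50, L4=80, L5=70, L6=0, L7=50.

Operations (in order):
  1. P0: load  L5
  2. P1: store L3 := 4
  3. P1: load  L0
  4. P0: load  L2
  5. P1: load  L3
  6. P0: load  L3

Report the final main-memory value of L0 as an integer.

memory[L0] = 0

[1] P0: load  L5 | P0:S(70), P1:I | bus: BusRd
[2] P1: store L3 := 4 | P0:I, P1:M(4) | bus: BusRdX
[3] P1: load  L0 | P0:I, P1:S(0) | bus: BusRd
[4] P0: load  L2 | P0:S(10), P1:I | bus: BusRd
[5] P1: load  L3 | P0:I, P1:M(4) | bus: none
[6] P0: load  L3 | P0:S(4), P1:S(4) | bus: BusRd,Flush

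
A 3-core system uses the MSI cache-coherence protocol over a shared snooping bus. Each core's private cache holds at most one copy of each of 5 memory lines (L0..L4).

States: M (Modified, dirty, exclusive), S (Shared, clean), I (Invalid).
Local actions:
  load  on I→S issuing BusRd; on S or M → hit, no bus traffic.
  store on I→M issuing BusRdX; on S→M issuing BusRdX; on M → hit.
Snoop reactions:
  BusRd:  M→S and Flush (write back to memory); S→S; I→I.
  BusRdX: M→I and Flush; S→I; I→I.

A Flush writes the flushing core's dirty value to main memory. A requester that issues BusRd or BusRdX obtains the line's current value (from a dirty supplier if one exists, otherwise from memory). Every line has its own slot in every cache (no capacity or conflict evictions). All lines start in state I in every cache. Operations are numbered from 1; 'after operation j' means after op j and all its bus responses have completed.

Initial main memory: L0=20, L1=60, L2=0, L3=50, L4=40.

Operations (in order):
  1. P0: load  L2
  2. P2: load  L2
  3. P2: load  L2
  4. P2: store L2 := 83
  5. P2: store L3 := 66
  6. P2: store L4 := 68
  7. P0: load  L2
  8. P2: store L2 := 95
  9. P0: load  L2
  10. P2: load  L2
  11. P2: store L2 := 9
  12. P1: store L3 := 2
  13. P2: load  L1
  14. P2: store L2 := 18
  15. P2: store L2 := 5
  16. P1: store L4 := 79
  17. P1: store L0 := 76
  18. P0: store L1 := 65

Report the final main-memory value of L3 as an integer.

1. P0: load  L2  bus=[BusRd]  L2: P0=S P1=I P2=I  mem[L2]=0
2. P2: load  L2  bus=[BusRd]  L2: P0=S P1=I P2=S  mem[L2]=0
3. P2: load  L2  bus=[-]  L2: P0=S P1=I P2=S  mem[L2]=0
4. P2: store L2 := 83  bus=[BusRdX]  L2: P0=I P1=I P2=M  mem[L2]=0
5. P2: store L3 := 66  bus=[BusRdX]  L3: P0=I P1=I P2=M  mem[L3]=50
6. P2: store L4 := 68  bus=[BusRdX]  L4: P0=I P1=I P2=M  mem[L4]=40
7. P0: load  L2  bus=[BusRd,Flush]  L2: P0=S P1=I P2=S  mem[L2]=83
8. P2: store L2 := 95  bus=[BusRdX]  L2: P0=I P1=I P2=M  mem[L2]=83
9. P0: load  L2  bus=[BusRd,Flush]  L2: P0=S P1=I P2=S  mem[L2]=95
10. P2: load  L2  bus=[-]  L2: P0=S P1=I P2=S  mem[L2]=95
11. P2: store L2 := 9  bus=[BusRdX]  L2: P0=I P1=I P2=M  mem[L2]=95
12. P1: store L3 := 2  bus=[BusRdX,Flush]  L3: P0=I P1=M P2=I  mem[L3]=66
13. P2: load  L1  bus=[BusRd]  L1: P0=I P1=I P2=S  mem[L1]=60
14. P2: store L2 := 18  bus=[-]  L2: P0=I P1=I P2=M  mem[L2]=95
15. P2: store L2 := 5  bus=[-]  L2: P0=I P1=I P2=M  mem[L2]=95
16. P1: store L4 := 79  bus=[BusRdX,Flush]  L4: P0=I P1=M P2=I  mem[L4]=68
17. P1: store L0 := 76  bus=[BusRdX]  L0: P0=I P1=M P2=I  mem[L0]=20
18. P0: store L1 := 65  bus=[BusRdX]  L1: P0=M P1=I P2=I  mem[L1]=60

memory[L3] = 66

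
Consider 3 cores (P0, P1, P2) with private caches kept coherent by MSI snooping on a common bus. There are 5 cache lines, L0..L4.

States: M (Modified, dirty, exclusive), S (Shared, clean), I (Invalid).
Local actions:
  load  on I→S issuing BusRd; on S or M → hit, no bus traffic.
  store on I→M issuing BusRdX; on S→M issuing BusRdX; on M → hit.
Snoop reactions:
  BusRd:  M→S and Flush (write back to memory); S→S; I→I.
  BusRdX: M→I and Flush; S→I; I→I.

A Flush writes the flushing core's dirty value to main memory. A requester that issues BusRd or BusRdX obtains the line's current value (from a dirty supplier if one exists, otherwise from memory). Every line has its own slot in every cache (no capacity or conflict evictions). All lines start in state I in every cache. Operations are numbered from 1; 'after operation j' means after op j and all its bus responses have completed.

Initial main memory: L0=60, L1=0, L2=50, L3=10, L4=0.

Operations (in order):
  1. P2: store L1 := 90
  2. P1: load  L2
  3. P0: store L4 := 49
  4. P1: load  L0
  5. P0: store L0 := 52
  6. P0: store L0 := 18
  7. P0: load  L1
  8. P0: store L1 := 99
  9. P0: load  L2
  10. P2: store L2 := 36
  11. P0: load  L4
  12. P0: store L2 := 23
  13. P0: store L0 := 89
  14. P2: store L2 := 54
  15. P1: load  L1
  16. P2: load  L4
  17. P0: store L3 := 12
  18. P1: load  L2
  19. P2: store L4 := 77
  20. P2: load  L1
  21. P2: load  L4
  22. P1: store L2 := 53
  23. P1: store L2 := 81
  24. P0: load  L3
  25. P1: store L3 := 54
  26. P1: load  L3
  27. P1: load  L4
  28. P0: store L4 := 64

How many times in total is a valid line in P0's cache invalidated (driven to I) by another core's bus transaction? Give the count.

invalidations = 4

1. P2: store L1 := 90  bus=[BusRdX]  L1: P0=I P1=I P2=M  mem[L1]=0
2. P1: load  L2  bus=[BusRd]  L2: P0=I P1=S P2=I  mem[L2]=50
3. P0: store L4 := 49  bus=[BusRdX]  L4: P0=M P1=I P2=I  mem[L4]=0
4. P1: load  L0  bus=[BusRd]  L0: P0=I P1=S P2=I  mem[L0]=60
5. P0: store L0 := 52  bus=[BusRdX]  L0: P0=M P1=I P2=I  mem[L0]=60
6. P0: store L0 := 18  bus=[-]  L0: P0=M P1=I P2=I  mem[L0]=60
7. P0: load  L1  bus=[BusRd,Flush]  L1: P0=S P1=I P2=S  mem[L1]=90
8. P0: store L1 := 99  bus=[BusRdX]  L1: P0=M P1=I P2=I  mem[L1]=90
9. P0: load  L2  bus=[BusRd]  L2: P0=S P1=S P2=I  mem[L2]=50
10. P2: store L2 := 36  bus=[BusRdX]  L2: P0=I P1=I P2=M  mem[L2]=50
11. P0: load  L4  bus=[-]  L4: P0=M P1=I P2=I  mem[L4]=0
12. P0: store L2 := 23  bus=[BusRdX,Flush]  L2: P0=M P1=I P2=I  mem[L2]=36
13. P0: store L0 := 89  bus=[-]  L0: P0=M P1=I P2=I  mem[L0]=60
14. P2: store L2 := 54  bus=[BusRdX,Flush]  L2: P0=I P1=I P2=M  mem[L2]=23
15. P1: load  L1  bus=[BusRd,Flush]  L1: P0=S P1=S P2=I  mem[L1]=99
16. P2: load  L4  bus=[BusRd,Flush]  L4: P0=S P1=I P2=S  mem[L4]=49
17. P0: store L3 := 12  bus=[BusRdX]  L3: P0=M P1=I P2=I  mem[L3]=10
18. P1: load  L2  bus=[BusRd,Flush]  L2: P0=I P1=S P2=S  mem[L2]=54
19. P2: store L4 := 77  bus=[BusRdX]  L4: P0=I P1=I P2=M  mem[L4]=49
20. P2: load  L1  bus=[BusRd]  L1: P0=S P1=S P2=S  mem[L1]=99
21. P2: load  L4  bus=[-]  L4: P0=I P1=I P2=M  mem[L4]=49
22. P1: store L2 := 53  bus=[BusRdX]  L2: P0=I P1=M P2=I  mem[L2]=54
23. P1: store L2 := 81  bus=[-]  L2: P0=I P1=M P2=I  mem[L2]=54
24. P0: load  L3  bus=[-]  L3: P0=M P1=I P2=I  mem[L3]=10
25. P1: store L3 := 54  bus=[BusRdX,Flush]  L3: P0=I P1=M P2=I  mem[L3]=12
26. P1: load  L3  bus=[-]  L3: P0=I P1=M P2=I  mem[L3]=12
27. P1: load  L4  bus=[BusRd,Flush]  L4: P0=I P1=S P2=S  mem[L4]=77
28. P0: store L4 := 64  bus=[BusRdX]  L4: P0=M P1=I P2=I  mem[L4]=77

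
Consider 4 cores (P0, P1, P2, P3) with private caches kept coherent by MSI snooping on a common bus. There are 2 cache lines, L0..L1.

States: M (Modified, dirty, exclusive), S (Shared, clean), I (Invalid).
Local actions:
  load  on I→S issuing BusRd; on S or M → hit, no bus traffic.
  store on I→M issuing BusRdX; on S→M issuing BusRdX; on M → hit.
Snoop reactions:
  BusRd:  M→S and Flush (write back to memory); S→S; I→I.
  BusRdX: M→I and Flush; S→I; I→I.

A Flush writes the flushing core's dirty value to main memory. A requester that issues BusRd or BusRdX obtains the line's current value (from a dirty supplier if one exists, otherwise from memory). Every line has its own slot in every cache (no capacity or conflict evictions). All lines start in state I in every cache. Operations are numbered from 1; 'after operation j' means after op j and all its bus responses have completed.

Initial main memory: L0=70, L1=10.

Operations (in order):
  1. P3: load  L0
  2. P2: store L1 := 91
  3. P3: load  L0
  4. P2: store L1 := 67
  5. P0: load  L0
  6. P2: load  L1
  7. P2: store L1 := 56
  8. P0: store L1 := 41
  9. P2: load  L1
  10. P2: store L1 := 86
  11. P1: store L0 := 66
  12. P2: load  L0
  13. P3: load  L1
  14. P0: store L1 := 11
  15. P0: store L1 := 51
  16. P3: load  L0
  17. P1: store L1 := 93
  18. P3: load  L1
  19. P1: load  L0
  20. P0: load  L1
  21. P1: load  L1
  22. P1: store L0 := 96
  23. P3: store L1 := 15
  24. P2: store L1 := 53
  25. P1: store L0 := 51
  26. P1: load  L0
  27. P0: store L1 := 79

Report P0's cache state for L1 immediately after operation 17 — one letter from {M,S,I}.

step 1: P3: load  L0  ⟶  IIIS  (L0)  txn=BusRd  M[L0]=70
step 2: P2: store L1 := 91  ⟶  IIMI  (L1)  txn=BusRdX  M[L1]=10
step 3: P3: load  L0  ⟶  IIIS  (L0)  txn=∅  M[L0]=70
step 4: P2: store L1 := 67  ⟶  IIMI  (L1)  txn=∅  M[L1]=10
step 5: P0: load  L0  ⟶  SIIS  (L0)  txn=BusRd  M[L0]=70
step 6: P2: load  L1  ⟶  IIMI  (L1)  txn=∅  M[L1]=10
step 7: P2: store L1 := 56  ⟶  IIMI  (L1)  txn=∅  M[L1]=10
step 8: P0: store L1 := 41  ⟶  MIII  (L1)  txn=BusRdX+Flush  M[L1]=56
step 9: P2: load  L1  ⟶  SISI  (L1)  txn=BusRd+Flush  M[L1]=41
step 10: P2: store L1 := 86  ⟶  IIMI  (L1)  txn=BusRdX  M[L1]=41
step 11: P1: store L0 := 66  ⟶  IMII  (L0)  txn=BusRdX  M[L0]=70
step 12: P2: load  L0  ⟶  ISSI  (L0)  txn=BusRd+Flush  M[L0]=66
step 13: P3: load  L1  ⟶  IISS  (L1)  txn=BusRd+Flush  M[L1]=86
step 14: P0: store L1 := 11  ⟶  MIII  (L1)  txn=BusRdX  M[L1]=86
step 15: P0: store L1 := 51  ⟶  MIII  (L1)  txn=∅  M[L1]=86
step 16: P3: load  L0  ⟶  ISSS  (L0)  txn=BusRd  M[L0]=66
step 17: P1: store L1 := 93  ⟶  IMII  (L1)  txn=BusRdX+Flush  M[L1]=51
step 18: P3: load  L1  ⟶  ISIS  (L1)  txn=BusRd+Flush  M[L1]=93
step 19: P1: load  L0  ⟶  ISSS  (L0)  txn=∅  M[L0]=66
step 20: P0: load  L1  ⟶  SSIS  (L1)  txn=BusRd  M[L1]=93
step 21: P1: load  L1  ⟶  SSIS  (L1)  txn=∅  M[L1]=93
step 22: P1: store L0 := 96  ⟶  IMII  (L0)  txn=BusRdX  M[L0]=66
step 23: P3: store L1 := 15  ⟶  IIIM  (L1)  txn=BusRdX  M[L1]=93
step 24: P2: store L1 := 53  ⟶  IIMI  (L1)  txn=BusRdX+Flush  M[L1]=15
step 25: P1: store L0 := 51  ⟶  IMII  (L0)  txn=∅  M[L0]=66
step 26: P1: load  L0  ⟶  IMII  (L0)  txn=∅  M[L0]=66
step 27: P0: store L1 := 79  ⟶  MIII  (L1)  txn=BusRdX+Flush  M[L1]=53

state = I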